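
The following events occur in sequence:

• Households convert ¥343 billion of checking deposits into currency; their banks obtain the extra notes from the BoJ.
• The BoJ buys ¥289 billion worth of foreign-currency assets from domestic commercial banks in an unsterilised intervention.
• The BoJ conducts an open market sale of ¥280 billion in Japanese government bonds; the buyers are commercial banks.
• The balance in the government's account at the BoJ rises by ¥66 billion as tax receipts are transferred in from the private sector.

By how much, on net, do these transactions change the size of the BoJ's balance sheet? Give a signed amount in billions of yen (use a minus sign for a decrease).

+¥9 billion

Currency withdrawal ¥343 billion: only the composition of liabilities changes → 0.
FX purchase ¥289 billion: a BoJ asset is acquired → +¥289B.
OMO sale (to banks) ¥280 billion: a BoJ asset is shed → −¥280B.
Government account inflow ¥66 billion: only the composition of liabilities changes → 0.
Net: 0 + 289 − 280 + 0 = +¥9 billion.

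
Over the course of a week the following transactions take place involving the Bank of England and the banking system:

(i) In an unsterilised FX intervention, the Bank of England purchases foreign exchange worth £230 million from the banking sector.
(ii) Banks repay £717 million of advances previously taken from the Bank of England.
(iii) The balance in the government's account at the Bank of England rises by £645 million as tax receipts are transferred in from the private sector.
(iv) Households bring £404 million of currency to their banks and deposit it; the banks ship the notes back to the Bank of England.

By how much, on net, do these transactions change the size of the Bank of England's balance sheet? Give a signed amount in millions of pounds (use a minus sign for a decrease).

-£487 million

FX purchase £230 million: a Bank of England asset is acquired → +£230M.
Discount-window repayment £717 million: a Bank of England asset is shed → −£717M.
Government account inflow £645 million: only the composition of liabilities changes → 0.
Currency deposit £404 million: only the composition of liabilities changes → 0.
Net: 230 − 717 + 0 + 0 = -£487 million.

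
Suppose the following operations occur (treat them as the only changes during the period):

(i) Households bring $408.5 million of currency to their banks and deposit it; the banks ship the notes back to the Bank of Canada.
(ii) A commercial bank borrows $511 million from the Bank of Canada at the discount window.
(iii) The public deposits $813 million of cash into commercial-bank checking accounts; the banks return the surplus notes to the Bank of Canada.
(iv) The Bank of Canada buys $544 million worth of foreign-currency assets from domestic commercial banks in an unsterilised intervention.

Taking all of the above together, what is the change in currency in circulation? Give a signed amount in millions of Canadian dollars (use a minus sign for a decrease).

Bank of Canada balance sheet:
  Assets:      Loans to banks +$511M, Foreign assets +$544M
  Liabilities: Bank reserves +$2276.5M, Currency in circulation −$1221.5M
Commercial banking system:
  Assets:      Reserves at CB +$2276.5M, Foreign assets −$544M
  Liabilities: Checkable deposits +$1221.5M, Borrowings from CB +$511M
So the change in currency in circulation is -$1221.5 million.

-$1221.5 million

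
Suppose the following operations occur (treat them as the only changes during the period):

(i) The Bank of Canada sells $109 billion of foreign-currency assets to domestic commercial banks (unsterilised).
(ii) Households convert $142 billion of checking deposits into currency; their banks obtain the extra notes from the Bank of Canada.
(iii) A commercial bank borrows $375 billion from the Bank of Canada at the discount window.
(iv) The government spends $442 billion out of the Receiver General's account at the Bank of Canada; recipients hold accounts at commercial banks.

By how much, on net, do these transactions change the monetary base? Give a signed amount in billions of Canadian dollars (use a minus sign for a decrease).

+$708 billion

Bank of Canada balance sheet:
  Assets:      Loans to banks +$375B, Foreign assets −$109B
  Liabilities: Bank reserves +$566B, Currency in circulation +$142B, Government deposits −$442B
Commercial banking system:
  Assets:      Reserves at CB +$566B, Foreign assets +$109B
  Liabilities: Checkable deposits +$300B, Borrowings from CB +$375B
Monetary base = currency + reserves: +$142B + (+$566B) = +$708 billion.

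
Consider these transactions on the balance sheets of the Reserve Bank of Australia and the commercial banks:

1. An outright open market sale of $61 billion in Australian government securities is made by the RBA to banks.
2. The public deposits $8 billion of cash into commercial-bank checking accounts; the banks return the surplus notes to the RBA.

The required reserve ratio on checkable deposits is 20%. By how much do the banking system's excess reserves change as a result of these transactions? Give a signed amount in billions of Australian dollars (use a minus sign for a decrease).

-$54.6 billion

OMO sale (to banks) $61 billion: reserves −$61B, deposits 0.
Currency deposit $8 billion: reserves +$8B, deposits +$8B.
Totals: Δreserves = −$53B, Δdeposits = +$8B.
Δrequired reserves = 20% × +$8B = +$1.6B.
Δexcess reserves = Δreserves − Δrequired = −$53B − (+$1.6B) = -$54.6 billion.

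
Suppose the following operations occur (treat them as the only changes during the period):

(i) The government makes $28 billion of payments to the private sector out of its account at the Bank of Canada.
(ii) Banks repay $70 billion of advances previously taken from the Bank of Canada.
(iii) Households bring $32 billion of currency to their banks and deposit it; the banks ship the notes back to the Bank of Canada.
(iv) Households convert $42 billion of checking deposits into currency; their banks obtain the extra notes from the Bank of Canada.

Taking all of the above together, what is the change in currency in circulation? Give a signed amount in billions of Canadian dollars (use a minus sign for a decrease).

Bank of Canada balance sheet:
  Assets:      Loans to banks −$70B
  Liabilities: Bank reserves −$52B, Currency in circulation +$10B, Government deposits −$28B
Commercial banking system:
  Assets:      Reserves at CB −$52B
  Liabilities: Checkable deposits +$18B, Borrowings from CB −$70B
So the change in currency in circulation is +$10 billion.

+$10 billion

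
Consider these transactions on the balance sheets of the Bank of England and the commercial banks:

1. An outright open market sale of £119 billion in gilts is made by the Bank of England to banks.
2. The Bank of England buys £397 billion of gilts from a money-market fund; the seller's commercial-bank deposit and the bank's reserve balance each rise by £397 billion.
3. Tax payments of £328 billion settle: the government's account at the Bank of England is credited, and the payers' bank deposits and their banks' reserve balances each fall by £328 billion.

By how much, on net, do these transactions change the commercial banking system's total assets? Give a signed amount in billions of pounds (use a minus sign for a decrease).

+£69 billion

Bank of England balance sheet:
  Assets:      Securities +£278B
  Liabilities: Bank reserves −£50B, Government deposits +£328B
Commercial banking system:
  Assets:      Reserves at CB −£50B, Securities +£119B
  Liabilities: Checkable deposits +£69B
Change in total bank assets = +£69 billion.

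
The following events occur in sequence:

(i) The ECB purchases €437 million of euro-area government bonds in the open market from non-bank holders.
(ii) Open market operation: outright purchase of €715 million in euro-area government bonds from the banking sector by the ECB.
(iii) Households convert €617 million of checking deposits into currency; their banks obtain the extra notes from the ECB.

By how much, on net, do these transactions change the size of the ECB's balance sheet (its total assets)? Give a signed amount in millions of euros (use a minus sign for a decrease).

ECB balance sheet:
  Assets:      Securities +€1152M
  Liabilities: Bank reserves +€535M, Currency in circulation +€617M
Change in total ECB assets = +€1152 million.

+€1152 million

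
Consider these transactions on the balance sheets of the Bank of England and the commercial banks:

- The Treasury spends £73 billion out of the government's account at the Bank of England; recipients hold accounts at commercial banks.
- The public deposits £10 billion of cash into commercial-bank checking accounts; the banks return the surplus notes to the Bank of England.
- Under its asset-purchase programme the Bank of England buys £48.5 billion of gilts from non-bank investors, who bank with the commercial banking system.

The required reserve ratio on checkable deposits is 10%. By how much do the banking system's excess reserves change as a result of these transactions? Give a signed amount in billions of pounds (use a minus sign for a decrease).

+£118.35 billion

Government spending £73 billion: reserves +£73B, deposits +£73B.
Currency deposit £10 billion: reserves +£10B, deposits +£10B.
Asset purchase (from non-banks) £48.5 billion: reserves +£48.5B, deposits +£48.5B.
Totals: Δreserves = +£131.5B, Δdeposits = +£131.5B.
Δrequired reserves = 10% × +£131.5B = +£13.15B.
Δexcess reserves = Δreserves − Δrequired = +£131.5B − (+£13.15B) = +£118.35 billion.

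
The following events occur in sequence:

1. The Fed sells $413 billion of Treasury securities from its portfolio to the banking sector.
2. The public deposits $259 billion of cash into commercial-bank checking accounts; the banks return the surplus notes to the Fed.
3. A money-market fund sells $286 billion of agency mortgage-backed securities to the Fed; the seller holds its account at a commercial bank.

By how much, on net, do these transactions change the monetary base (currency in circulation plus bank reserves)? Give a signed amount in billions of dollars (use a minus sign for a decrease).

-$127 billion

OMO sale (to banks) $413 billion: Fed balance sheet contracts → −$413B.
Currency deposit $259 billion: just a shift between currency and reserves — both are base money → 0.
Asset purchase (from non-banks) $286 billion: Fed balance sheet expands → +$286B.
Net: −413 + 0 + 286 = -$127 billion.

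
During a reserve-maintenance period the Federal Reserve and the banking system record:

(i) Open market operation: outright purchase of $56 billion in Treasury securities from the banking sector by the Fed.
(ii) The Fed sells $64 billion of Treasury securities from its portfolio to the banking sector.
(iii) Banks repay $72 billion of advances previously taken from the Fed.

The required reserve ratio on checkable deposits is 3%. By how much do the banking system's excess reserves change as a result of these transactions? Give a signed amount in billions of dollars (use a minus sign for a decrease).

OMO purchase (from banks) $56 billion: reserves +$56B, deposits 0.
OMO sale (to banks) $64 billion: reserves −$64B, deposits 0.
Discount-window repayment $72 billion: reserves −$72B, deposits 0.
Totals: Δreserves = −$80B, Δdeposits = 0.
Δrequired reserves = 3% × 0 = 0.
Δexcess reserves = Δreserves − Δrequired = −$80B − (0) = -$80 billion.

-$80 billion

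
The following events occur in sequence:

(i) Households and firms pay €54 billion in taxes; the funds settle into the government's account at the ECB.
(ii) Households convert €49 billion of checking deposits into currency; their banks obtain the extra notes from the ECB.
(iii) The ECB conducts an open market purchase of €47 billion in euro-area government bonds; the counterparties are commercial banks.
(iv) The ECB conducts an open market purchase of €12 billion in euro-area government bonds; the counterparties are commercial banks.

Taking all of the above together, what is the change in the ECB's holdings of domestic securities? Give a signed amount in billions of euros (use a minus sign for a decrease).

+€59 billion

Government account inflow €54 billion: the ECB's securities portfolio is untouched → 0.
Currency withdrawal €49 billion: the ECB's securities portfolio is untouched → 0.
OMO purchase (from banks) €47 billion: securities added to the ECB's portfolio → +€47B.
OMO purchase (from banks) €12 billion: securities added to the ECB's portfolio → +€12B.
Net: 0 + 0 + 47 + 12 = +€59 billion.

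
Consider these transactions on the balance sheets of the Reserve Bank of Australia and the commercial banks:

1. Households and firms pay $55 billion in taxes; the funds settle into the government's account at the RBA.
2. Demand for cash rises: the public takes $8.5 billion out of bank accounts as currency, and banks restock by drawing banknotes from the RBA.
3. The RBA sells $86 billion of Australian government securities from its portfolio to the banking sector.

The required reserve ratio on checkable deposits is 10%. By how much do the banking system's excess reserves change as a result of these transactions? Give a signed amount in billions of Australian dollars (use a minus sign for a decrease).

-$143.15 billion

Government account inflow $55 billion: reserves −$55B, deposits −$55B.
Currency withdrawal $8.5 billion: reserves −$8.5B, deposits −$8.5B.
OMO sale (to banks) $86 billion: reserves −$86B, deposits 0.
Totals: Δreserves = −$149.5B, Δdeposits = −$63.5B.
Δrequired reserves = 10% × −$63.5B = −$6.35B.
Δexcess reserves = Δreserves − Δrequired = −$149.5B − (−$6.35B) = -$143.15 billion.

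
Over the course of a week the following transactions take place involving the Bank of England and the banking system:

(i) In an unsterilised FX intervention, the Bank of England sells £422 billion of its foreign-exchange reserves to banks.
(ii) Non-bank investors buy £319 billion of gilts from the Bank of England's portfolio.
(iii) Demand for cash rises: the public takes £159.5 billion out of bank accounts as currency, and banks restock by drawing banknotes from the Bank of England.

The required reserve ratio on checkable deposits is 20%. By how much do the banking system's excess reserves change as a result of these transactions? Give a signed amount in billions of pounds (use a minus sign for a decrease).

-£804.8 billion

FX sale £422 billion: reserves −£422B, deposits 0.
Asset sale (to non-banks) £319 billion: reserves −£319B, deposits −£319B.
Currency withdrawal £159.5 billion: reserves −£159.5B, deposits −£159.5B.
Totals: Δreserves = −£900.5B, Δdeposits = −£478.5B.
Δrequired reserves = 20% × −£478.5B = −£95.7B.
Δexcess reserves = Δreserves − Δrequired = −£900.5B − (−£95.7B) = -£804.8 billion.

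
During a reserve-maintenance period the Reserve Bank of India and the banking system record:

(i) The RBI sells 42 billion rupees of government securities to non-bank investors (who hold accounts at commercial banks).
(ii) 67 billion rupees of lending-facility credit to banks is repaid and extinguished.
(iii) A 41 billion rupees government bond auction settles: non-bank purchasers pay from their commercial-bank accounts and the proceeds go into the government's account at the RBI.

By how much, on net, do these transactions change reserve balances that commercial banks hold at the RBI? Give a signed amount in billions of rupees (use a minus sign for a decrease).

Asset sale (to non-banks) 42 billion rupees: the non-bank buyers' banks settle from reserves → −42B.
Discount-window repayment 67 billion rupees: repayment is debited from reserves → −67B.
Government account inflow 41 billion rupees: funds move from bank reserves into the government account → −41B.
Net: −42 − 67 − 41 = -150 billion.

-150 billion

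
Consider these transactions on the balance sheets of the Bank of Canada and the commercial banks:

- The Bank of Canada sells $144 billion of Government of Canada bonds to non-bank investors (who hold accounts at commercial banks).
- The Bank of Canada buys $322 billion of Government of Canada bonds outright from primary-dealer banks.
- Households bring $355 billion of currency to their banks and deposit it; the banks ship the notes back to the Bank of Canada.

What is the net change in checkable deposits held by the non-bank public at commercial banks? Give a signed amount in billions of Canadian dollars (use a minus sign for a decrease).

Bank of Canada balance sheet:
  Assets:      Securities +$178B
  Liabilities: Bank reserves +$533B, Currency in circulation −$355B
Commercial banking system:
  Assets:      Reserves at CB +$533B, Securities −$322B
  Liabilities: Checkable deposits +$211B
So the change in checkable deposits held by the non-bank public at commercial banks is +$211 billion.

+$211 billion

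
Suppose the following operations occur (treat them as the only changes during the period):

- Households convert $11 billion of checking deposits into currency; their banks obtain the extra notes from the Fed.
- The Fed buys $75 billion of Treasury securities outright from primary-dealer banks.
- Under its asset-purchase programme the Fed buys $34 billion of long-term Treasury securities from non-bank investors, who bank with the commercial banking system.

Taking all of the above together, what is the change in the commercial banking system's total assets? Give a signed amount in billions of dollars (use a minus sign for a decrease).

+$23 billion

Fed balance sheet:
  Assets:      Securities +$109B
  Liabilities: Bank reserves +$98B, Currency in circulation +$11B
Commercial banking system:
  Assets:      Reserves at CB +$98B, Securities −$75B
  Liabilities: Checkable deposits +$23B
Change in total bank assets = +$23 billion.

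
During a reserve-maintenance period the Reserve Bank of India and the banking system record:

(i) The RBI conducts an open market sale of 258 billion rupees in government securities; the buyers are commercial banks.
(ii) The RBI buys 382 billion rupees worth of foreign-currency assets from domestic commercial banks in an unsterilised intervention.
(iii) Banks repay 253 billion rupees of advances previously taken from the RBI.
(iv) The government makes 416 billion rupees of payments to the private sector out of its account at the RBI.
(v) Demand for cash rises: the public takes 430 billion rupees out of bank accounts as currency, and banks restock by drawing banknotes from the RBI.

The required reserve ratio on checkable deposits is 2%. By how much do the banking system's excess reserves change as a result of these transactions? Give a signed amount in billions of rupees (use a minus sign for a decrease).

OMO sale (to banks) 258 billion rupees: reserves −258B, deposits 0.
FX purchase 382 billion rupees: reserves +382B, deposits 0.
Discount-window repayment 253 billion rupees: reserves −253B, deposits 0.
Government spending 416 billion rupees: reserves +416B, deposits +416B.
Currency withdrawal 430 billion rupees: reserves −430B, deposits −430B.
Totals: Δreserves = −143B, Δdeposits = −14B.
Δrequired reserves = 2% × −14B = −0.28B.
Δexcess reserves = Δreserves − Δrequired = −143B − (−0.28B) = -142.72 billion.

-142.72 billion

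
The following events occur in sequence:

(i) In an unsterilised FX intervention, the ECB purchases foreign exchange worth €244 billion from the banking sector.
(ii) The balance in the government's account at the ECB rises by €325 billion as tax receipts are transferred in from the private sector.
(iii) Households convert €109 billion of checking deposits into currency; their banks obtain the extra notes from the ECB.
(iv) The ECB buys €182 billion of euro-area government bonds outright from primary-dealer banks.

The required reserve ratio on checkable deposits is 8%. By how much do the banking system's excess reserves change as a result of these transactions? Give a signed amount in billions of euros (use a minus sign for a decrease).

+€26.72 billion

FX purchase €244 billion: reserves +€244B, deposits 0.
Government account inflow €325 billion: reserves −€325B, deposits −€325B.
Currency withdrawal €109 billion: reserves −€109B, deposits −€109B.
OMO purchase (from banks) €182 billion: reserves +€182B, deposits 0.
Totals: Δreserves = −€8B, Δdeposits = −€434B.
Δrequired reserves = 8% × −€434B = −€34.72B.
Δexcess reserves = Δreserves − Δrequired = −€8B − (−€34.72B) = +€26.72 billion.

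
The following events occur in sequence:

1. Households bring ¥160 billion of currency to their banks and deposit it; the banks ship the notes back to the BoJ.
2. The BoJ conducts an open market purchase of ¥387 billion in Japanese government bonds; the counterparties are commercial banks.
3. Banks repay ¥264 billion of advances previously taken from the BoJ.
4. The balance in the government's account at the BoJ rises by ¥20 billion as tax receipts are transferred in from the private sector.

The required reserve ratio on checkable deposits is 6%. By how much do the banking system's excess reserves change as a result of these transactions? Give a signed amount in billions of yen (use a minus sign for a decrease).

Currency deposit ¥160 billion: reserves +¥160B, deposits +¥160B.
OMO purchase (from banks) ¥387 billion: reserves +¥387B, deposits 0.
Discount-window repayment ¥264 billion: reserves −¥264B, deposits 0.
Government account inflow ¥20 billion: reserves −¥20B, deposits −¥20B.
Totals: Δreserves = +¥263B, Δdeposits = +¥140B.
Δrequired reserves = 6% × +¥140B = +¥8.4B.
Δexcess reserves = Δreserves − Δrequired = +¥263B − (+¥8.4B) = +¥254.6 billion.

+¥254.6 billion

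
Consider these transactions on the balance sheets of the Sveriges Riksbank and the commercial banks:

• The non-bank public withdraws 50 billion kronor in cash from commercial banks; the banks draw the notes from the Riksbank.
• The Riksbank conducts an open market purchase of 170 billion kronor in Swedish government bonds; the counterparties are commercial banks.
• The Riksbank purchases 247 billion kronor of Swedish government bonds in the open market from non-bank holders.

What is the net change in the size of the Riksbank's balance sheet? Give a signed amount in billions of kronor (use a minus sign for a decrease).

+417 billion

Currency withdrawal 50 billion kronor: only the composition of liabilities changes → 0.
OMO purchase (from banks) 170 billion kronor: a Riksbank asset is acquired → +170B.
Asset purchase (from non-banks) 247 billion kronor: a Riksbank asset is acquired → +247B.
Net: 0 + 170 + 247 = +417 billion.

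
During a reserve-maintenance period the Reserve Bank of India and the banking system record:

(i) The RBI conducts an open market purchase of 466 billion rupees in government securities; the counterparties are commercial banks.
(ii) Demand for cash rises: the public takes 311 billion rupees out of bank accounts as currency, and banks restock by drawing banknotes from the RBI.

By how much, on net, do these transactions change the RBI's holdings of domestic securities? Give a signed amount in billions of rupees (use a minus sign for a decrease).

RBI balance sheet:
  Assets:      Securities +466B
  Liabilities: Bank reserves +155B, Currency in circulation +311B
So the change in the RBI's holdings of domestic securities is +466 billion.

+466 billion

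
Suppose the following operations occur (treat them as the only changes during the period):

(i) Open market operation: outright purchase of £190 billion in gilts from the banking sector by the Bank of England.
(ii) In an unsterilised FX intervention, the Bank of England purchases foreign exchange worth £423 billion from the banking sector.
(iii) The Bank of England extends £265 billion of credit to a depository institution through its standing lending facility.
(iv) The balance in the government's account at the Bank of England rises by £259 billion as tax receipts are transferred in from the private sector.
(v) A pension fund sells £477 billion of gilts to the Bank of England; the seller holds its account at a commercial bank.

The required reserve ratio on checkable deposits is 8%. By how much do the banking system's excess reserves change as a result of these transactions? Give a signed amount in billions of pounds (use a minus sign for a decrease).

OMO purchase (from banks) £190 billion: reserves +£190B, deposits 0.
FX purchase £423 billion: reserves +£423B, deposits 0.
Discount-window loan £265 billion: reserves +£265B, deposits 0.
Government account inflow £259 billion: reserves −£259B, deposits −£259B.
Asset purchase (from non-banks) £477 billion: reserves +£477B, deposits +£477B.
Totals: Δreserves = +£1096B, Δdeposits = +£218B.
Δrequired reserves = 8% × +£218B = +£17.44B.
Δexcess reserves = Δreserves − Δrequired = +£1096B − (+£17.44B) = +£1078.56 billion.

+£1078.56 billion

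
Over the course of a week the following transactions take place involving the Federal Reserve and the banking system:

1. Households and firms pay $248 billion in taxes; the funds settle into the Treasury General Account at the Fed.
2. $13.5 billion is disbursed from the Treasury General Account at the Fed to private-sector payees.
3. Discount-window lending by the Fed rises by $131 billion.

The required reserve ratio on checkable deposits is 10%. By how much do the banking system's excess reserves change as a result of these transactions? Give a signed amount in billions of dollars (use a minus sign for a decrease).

-$80.05 billion

Government account inflow $248 billion: reserves −$248B, deposits −$248B.
Government spending $13.5 billion: reserves +$13.5B, deposits +$13.5B.
Discount-window loan $131 billion: reserves +$131B, deposits 0.
Totals: Δreserves = −$103.5B, Δdeposits = −$234.5B.
Δrequired reserves = 10% × −$234.5B = −$23.45B.
Δexcess reserves = Δreserves − Δrequired = −$103.5B − (−$23.45B) = -$80.05 billion.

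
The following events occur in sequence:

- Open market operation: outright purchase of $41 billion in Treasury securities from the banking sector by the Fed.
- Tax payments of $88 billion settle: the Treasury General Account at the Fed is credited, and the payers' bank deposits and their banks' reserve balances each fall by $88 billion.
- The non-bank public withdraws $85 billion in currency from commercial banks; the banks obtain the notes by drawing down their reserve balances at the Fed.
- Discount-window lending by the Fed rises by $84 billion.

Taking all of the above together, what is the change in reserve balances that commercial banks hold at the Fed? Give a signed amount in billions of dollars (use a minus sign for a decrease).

-$48 billion

Fed balance sheet:
  Assets:      Securities +$41B, Loans to banks +$84B
  Liabilities: Bank reserves −$48B, Currency in circulation +$85B, Government deposits +$88B
Commercial banking system:
  Assets:      Reserves at CB −$48B, Securities −$41B
  Liabilities: Checkable deposits −$173B, Borrowings from CB +$84B
So the change in reserve balances that commercial banks hold at the Fed is -$48 billion.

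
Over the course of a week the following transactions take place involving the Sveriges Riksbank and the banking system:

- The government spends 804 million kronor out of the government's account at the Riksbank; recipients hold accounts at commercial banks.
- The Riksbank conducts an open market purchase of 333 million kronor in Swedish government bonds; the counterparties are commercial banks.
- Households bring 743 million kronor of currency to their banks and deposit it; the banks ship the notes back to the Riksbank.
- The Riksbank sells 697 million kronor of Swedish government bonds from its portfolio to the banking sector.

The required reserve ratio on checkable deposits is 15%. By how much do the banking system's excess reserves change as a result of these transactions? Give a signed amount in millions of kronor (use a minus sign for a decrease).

Government spending 804 million kronor: reserves +804M, deposits +804M.
OMO purchase (from banks) 333 million kronor: reserves +333M, deposits 0.
Currency deposit 743 million kronor: reserves +743M, deposits +743M.
OMO sale (to banks) 697 million kronor: reserves −697M, deposits 0.
Totals: Δreserves = +1183M, Δdeposits = +1547M.
Δrequired reserves = 15% × +1547M = +232.05M.
Δexcess reserves = Δreserves − Δrequired = +1183M − (+232.05M) = +950.95 million.

+950.95 million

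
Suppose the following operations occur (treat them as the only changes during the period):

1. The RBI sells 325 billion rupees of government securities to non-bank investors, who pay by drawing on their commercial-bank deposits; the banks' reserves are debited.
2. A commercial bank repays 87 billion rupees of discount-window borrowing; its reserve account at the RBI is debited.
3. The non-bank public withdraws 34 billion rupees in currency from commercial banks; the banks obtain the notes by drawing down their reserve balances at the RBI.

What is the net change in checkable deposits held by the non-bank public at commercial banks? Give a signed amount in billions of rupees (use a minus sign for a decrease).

-359 billion

RBI balance sheet:
  Assets:      Securities −325B, Loans to banks −87B
  Liabilities: Bank reserves −446B, Currency in circulation +34B
Commercial banking system:
  Assets:      Reserves at CB −446B
  Liabilities: Checkable deposits −359B, Borrowings from CB −87B
So the change in checkable deposits held by the non-bank public at commercial banks is -359 billion.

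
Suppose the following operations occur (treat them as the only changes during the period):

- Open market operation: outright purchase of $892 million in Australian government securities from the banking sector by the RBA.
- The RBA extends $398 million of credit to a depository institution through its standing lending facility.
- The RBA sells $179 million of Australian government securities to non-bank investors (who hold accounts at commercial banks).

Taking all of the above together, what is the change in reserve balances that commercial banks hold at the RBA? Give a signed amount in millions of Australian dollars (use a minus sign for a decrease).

RBA balance sheet:
  Assets:      Securities +$713M, Loans to banks +$398M
  Liabilities: Bank reserves +$1111M
So the change in reserve balances that commercial banks hold at the RBA is +$1111 million.

+$1111 million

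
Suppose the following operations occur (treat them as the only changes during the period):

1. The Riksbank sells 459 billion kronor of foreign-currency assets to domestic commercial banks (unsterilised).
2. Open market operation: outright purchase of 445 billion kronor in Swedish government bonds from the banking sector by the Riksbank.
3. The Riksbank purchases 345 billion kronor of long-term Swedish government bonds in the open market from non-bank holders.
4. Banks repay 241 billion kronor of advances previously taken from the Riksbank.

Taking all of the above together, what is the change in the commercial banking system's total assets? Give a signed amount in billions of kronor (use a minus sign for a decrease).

+104 billion

FX sale 459 billion kronor: just an asset swap on bank balance sheets → 0.
OMO purchase (from banks) 445 billion kronor: just an asset swap on bank balance sheets → 0.
Asset purchase (from non-banks) 345 billion kronor: bank balance sheets expand → +345B.
Discount-window repayment 241 billion kronor: bank balance sheets shrink → −241B.
Net: 0 + 0 + 345 − 241 = +104 billion.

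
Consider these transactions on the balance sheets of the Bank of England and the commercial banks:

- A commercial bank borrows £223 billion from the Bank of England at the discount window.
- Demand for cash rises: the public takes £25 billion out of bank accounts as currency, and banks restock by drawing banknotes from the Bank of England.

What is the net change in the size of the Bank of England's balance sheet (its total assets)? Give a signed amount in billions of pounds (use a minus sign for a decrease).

+£223 billion

Discount-window loan £223 billion: a Bank of England asset is acquired → +£223B.
Currency withdrawal £25 billion: only the composition of liabilities changes → 0.
Net: 223 + 0 = +£223 billion.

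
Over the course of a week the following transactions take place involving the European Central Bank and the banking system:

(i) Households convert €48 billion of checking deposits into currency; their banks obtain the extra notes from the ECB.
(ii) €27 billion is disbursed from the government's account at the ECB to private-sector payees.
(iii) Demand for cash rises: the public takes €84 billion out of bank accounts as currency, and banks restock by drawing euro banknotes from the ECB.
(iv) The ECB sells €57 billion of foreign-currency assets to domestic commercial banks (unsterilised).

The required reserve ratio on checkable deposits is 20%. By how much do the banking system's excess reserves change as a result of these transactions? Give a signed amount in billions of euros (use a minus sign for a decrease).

-€141 billion

Currency withdrawal €48 billion: reserves −€48B, deposits −€48B.
Government spending €27 billion: reserves +€27B, deposits +€27B.
Currency withdrawal €84 billion: reserves −€84B, deposits −€84B.
FX sale €57 billion: reserves −€57B, deposits 0.
Totals: Δreserves = −€162B, Δdeposits = −€105B.
Δrequired reserves = 20% × −€105B = −€21B.
Δexcess reserves = Δreserves − Δrequired = −€162B − (−€21B) = -€141 billion.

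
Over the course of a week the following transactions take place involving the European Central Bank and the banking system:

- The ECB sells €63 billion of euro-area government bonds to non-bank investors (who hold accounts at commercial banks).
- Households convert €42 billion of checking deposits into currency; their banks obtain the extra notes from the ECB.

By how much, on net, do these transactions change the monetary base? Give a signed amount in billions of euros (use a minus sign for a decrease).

-€63 billion

Asset sale (to non-banks) €63 billion: ECB balance sheet contracts → −€63B.
Currency withdrawal €42 billion: just a shift between currency and reserves — both are base money → 0.
Net: −63 + 0 = -€63 billion.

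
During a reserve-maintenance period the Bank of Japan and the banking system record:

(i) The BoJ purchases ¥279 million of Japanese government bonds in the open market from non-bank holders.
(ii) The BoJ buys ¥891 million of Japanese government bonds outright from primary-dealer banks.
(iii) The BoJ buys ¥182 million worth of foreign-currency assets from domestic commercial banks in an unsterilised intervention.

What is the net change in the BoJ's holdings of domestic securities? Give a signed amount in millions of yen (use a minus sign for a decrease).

+¥1170 million

BoJ balance sheet:
  Assets:      Securities +¥1170M, Foreign assets +¥182M
  Liabilities: Bank reserves +¥1352M
So the change in the BoJ's holdings of domestic securities is +¥1170 million.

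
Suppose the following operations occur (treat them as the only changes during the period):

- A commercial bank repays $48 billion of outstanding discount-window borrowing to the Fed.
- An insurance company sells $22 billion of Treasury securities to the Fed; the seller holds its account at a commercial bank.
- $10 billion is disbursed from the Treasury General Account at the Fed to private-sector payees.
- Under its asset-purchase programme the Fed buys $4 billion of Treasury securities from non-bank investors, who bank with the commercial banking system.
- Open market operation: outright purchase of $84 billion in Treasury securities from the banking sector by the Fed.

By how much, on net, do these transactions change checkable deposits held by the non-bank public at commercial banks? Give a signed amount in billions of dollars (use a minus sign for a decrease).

+$36 billion

Discount-window repayment $48 billion: the counterparty is a bank, so public deposits are unchanged → 0.
Asset purchase (from non-banks) $22 billion: non-bank counterparties' bank balances rise → +$22B.
Government spending $10 billion: non-bank counterparties' bank balances rise → +$10B.
Asset purchase (from non-banks) $4 billion: non-bank counterparties' bank balances rise → +$4B.
OMO purchase (from banks) $84 billion: the counterparty is a bank, so public deposits are unchanged → 0.
Net: 0 + 22 + 10 + 4 + 0 = +$36 billion.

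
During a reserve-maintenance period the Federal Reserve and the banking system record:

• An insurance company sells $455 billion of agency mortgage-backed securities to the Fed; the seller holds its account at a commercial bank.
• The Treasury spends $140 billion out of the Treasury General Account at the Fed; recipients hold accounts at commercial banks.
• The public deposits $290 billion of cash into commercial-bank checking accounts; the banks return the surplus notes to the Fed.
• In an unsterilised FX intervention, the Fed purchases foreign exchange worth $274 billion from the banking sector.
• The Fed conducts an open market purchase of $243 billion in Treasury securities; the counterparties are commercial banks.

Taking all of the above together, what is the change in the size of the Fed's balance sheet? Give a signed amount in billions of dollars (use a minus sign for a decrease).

Asset purchase (from non-banks) $455 billion: a Fed asset is acquired → +$455B.
Government spending $140 billion: only the composition of liabilities changes → 0.
Currency deposit $290 billion: only the composition of liabilities changes → 0.
FX purchase $274 billion: a Fed asset is acquired → +$274B.
OMO purchase (from banks) $243 billion: a Fed asset is acquired → +$243B.
Net: 455 + 0 + 0 + 274 + 243 = +$972 billion.

+$972 billion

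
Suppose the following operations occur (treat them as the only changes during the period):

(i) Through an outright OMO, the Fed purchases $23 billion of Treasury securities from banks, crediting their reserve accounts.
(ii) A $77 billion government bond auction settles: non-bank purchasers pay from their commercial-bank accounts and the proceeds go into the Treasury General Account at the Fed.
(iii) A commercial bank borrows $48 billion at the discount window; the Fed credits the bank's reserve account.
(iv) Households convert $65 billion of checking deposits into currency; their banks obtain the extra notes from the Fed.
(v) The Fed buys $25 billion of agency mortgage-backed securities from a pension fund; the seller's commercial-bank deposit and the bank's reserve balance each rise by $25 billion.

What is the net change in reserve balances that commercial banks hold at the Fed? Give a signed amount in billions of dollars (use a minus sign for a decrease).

-$46 billion

Fed balance sheet:
  Assets:      Securities +$48B, Loans to banks +$48B
  Liabilities: Bank reserves −$46B, Currency in circulation +$65B, Government deposits +$77B
So the change in reserve balances that commercial banks hold at the Fed is -$46 billion.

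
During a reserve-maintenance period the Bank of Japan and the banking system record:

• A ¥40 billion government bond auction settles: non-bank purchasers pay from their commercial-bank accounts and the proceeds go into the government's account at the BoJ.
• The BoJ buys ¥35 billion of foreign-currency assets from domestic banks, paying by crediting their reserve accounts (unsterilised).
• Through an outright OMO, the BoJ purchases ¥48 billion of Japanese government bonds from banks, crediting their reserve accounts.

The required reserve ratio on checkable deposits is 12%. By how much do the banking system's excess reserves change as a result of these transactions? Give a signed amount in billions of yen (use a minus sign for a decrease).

+¥47.8 billion

Government account inflow ¥40 billion: reserves −¥40B, deposits −¥40B.
FX purchase ¥35 billion: reserves +¥35B, deposits 0.
OMO purchase (from banks) ¥48 billion: reserves +¥48B, deposits 0.
Totals: Δreserves = +¥43B, Δdeposits = −¥40B.
Δrequired reserves = 12% × −¥40B = −¥4.8B.
Δexcess reserves = Δreserves − Δrequired = +¥43B − (−¥4.8B) = +¥47.8 billion.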